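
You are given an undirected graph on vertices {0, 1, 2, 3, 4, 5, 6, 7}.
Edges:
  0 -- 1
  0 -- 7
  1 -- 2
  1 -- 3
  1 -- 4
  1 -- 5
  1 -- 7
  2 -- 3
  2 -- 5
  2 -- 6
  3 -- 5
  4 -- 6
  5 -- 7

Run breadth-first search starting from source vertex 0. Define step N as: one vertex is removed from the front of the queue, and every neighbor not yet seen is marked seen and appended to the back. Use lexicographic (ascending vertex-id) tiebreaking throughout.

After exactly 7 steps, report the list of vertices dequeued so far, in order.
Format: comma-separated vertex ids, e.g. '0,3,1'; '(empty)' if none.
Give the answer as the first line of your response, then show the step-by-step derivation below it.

0,1,7,2,3,4,5

step 1: dequeue 0; queue=[1,7]; order=0
step 2: dequeue 1; queue=[7,2,3,4,5]; order=0,1
step 3: dequeue 7; queue=[2,3,4,5]; order=0,1,7
step 4: dequeue 2; queue=[3,4,5,6]; order=0,1,7,2
step 5: dequeue 3; queue=[4,5,6]; order=0,1,7,2,3
step 6: dequeue 4; queue=[5,6]; order=0,1,7,2,3,4
step 7: dequeue 5; queue=[6]; order=0,1,7,2,3,4,5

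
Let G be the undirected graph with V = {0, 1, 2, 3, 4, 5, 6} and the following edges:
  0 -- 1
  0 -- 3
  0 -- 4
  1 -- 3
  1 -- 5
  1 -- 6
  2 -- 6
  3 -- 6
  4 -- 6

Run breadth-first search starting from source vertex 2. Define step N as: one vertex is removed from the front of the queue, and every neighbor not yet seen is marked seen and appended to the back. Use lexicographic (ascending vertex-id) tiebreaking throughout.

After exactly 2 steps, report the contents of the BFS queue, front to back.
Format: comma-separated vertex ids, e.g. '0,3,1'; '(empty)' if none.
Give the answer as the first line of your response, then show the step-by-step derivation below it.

1,3,4

step 1: dequeue 2; queue=[6]; order=2
step 2: dequeue 6; queue=[1,3,4]; order=2,6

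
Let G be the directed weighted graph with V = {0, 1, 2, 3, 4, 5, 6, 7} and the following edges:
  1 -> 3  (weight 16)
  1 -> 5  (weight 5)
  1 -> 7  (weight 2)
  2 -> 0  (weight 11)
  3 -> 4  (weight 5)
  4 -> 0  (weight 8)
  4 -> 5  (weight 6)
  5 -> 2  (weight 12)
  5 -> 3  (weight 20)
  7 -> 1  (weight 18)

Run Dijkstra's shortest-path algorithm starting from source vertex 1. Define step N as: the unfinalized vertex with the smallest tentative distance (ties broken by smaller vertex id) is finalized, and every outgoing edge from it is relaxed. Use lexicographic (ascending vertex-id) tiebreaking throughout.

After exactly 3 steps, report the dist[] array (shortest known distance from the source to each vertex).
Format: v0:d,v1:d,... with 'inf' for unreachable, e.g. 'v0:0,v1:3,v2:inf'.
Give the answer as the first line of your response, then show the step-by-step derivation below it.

v0:inf,v1:0,v2:17,v3:16,v4:inf,v5:5,v6:inf,v7:2

step 1: dist = v0:inf,v1:0,v2:inf,v3:16,v4:inf,v5:5,v6:inf,v7:2
step 2: dist = v0:inf,v1:0,v2:inf,v3:16,v4:inf,v5:5,v6:inf,v7:2
step 3: dist = v0:inf,v1:0,v2:17,v3:16,v4:inf,v5:5,v6:inf,v7:2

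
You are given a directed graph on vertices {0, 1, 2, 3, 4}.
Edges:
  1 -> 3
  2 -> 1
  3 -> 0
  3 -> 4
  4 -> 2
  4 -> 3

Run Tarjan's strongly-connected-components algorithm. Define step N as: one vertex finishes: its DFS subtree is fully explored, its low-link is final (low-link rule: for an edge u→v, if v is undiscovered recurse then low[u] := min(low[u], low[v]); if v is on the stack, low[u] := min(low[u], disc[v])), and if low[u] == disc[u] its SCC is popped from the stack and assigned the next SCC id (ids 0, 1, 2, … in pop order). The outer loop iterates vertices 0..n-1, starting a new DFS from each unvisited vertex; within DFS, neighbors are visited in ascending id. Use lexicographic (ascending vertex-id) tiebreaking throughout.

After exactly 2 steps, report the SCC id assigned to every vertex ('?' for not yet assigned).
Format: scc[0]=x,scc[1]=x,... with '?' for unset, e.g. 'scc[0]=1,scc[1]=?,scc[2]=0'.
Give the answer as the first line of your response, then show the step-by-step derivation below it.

scc[0]=0,scc[1]=?,scc[2]=?,scc[3]=?,scc[4]=?

step 1: low=(low[0]=0,low[1]=?,low[2]=?,low[3]=?,low[4]=?); scc=(scc[0]=0,scc[1]=?,scc[2]=?,scc[3]=?,scc[4]=?)
step 2: low=(low[0]=0,low[1]=1,low[2]=1,low[3]=2,low[4]=3); scc=(scc[0]=0,scc[1]=?,scc[2]=?,scc[3]=?,scc[4]=?)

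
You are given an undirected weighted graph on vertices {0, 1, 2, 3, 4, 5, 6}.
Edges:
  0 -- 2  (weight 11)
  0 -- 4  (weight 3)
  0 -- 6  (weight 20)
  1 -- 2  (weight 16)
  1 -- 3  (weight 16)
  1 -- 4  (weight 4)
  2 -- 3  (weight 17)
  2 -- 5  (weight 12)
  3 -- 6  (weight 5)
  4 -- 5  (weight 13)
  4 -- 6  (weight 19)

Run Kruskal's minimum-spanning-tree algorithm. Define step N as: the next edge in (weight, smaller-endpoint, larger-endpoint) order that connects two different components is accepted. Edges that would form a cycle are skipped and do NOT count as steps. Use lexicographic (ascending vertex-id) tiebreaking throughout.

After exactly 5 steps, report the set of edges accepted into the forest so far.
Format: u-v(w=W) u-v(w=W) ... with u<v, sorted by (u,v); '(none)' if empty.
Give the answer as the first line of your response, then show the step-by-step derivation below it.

0-2(w=11) 0-4(w=3) 1-4(w=4) 2-5(w=12) 3-6(w=5)

step 1: add edge 0-4 (w=3); MST = {0-4(w=3)}
step 2: add edge 1-4 (w=4); MST = {0-4(w=3) 1-4(w=4)}
step 3: add edge 3-6 (w=5); MST = {0-4(w=3) 1-4(w=4) 3-6(w=5)}
step 4: add edge 0-2 (w=11); MST = {0-2(w=11) 0-4(w=3) 1-4(w=4) 3-6(w=5)}
step 5: add edge 2-5 (w=12); MST = {0-2(w=11) 0-4(w=3) 1-4(w=4) 2-5(w=12) 3-6(w=5)}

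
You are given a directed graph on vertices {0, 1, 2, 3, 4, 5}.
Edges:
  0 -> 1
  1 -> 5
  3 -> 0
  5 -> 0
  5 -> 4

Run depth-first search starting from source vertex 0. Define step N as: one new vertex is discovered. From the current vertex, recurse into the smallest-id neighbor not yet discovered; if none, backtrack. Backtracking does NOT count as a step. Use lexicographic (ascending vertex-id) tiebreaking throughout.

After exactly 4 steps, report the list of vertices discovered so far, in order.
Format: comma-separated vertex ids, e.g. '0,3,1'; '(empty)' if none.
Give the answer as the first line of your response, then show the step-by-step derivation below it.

0,1,5,4

step 1: discover 0; path=0; order=0
step 2: discover 1; path=0>1; order=0,1
step 3: discover 5; path=0>1>5; order=0,1,5
step 4: discover 4; path=0>1>5>4; order=0,1,5,4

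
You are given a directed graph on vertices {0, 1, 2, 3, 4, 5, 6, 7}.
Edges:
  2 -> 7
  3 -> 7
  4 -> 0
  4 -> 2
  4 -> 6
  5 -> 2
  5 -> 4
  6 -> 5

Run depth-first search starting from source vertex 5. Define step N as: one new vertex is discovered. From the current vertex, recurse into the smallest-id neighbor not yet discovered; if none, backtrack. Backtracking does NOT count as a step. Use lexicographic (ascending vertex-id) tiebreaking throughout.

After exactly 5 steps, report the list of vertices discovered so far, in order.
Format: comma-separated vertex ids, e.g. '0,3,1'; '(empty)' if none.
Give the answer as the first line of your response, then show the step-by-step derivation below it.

5,2,7,4,0

step 1: discover 5; path=5; order=5
step 2: discover 2; path=5>2; order=5,2
step 3: discover 7; path=5>2>7; order=5,2,7
step 4: discover 4; path=5>4; order=5,2,7,4
step 5: discover 0; path=5>4>0; order=5,2,7,4,0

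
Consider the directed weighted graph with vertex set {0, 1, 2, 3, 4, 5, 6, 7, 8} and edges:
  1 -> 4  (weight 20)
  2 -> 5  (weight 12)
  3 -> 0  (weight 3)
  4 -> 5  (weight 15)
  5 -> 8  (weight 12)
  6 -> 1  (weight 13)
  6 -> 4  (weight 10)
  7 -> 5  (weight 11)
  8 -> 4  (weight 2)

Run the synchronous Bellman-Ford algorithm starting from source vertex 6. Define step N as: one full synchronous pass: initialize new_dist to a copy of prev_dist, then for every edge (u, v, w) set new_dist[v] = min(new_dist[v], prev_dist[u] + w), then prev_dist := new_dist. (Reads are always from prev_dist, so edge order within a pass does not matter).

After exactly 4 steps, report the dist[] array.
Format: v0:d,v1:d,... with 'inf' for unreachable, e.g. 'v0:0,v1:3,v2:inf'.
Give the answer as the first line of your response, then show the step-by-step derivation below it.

v0:inf,v1:13,v2:inf,v3:inf,v4:10,v5:25,v6:0,v7:inf,v8:37

step 1: dist = v0:inf,v1:13,v2:inf,v3:inf,v4:10,v5:inf,v6:0,v7:inf,v8:inf
step 2: dist = v0:inf,v1:13,v2:inf,v3:inf,v4:10,v5:25,v6:0,v7:inf,v8:inf
step 3: dist = v0:inf,v1:13,v2:inf,v3:inf,v4:10,v5:25,v6:0,v7:inf,v8:37
step 4: dist = v0:inf,v1:13,v2:inf,v3:inf,v4:10,v5:25,v6:0,v7:inf,v8:37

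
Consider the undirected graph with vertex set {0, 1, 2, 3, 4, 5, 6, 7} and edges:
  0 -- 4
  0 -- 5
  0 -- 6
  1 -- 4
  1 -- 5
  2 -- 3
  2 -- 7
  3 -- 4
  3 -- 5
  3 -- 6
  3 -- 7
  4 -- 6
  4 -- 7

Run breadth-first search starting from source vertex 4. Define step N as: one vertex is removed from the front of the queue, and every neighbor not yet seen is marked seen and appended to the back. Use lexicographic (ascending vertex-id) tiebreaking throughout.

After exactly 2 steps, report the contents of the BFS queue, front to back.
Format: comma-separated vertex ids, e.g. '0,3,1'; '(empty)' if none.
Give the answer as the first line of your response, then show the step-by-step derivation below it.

1,3,6,7,5

step 1: dequeue 4; queue=[0,1,3,6,7]; order=4
step 2: dequeue 0; queue=[1,3,6,7,5]; order=4,0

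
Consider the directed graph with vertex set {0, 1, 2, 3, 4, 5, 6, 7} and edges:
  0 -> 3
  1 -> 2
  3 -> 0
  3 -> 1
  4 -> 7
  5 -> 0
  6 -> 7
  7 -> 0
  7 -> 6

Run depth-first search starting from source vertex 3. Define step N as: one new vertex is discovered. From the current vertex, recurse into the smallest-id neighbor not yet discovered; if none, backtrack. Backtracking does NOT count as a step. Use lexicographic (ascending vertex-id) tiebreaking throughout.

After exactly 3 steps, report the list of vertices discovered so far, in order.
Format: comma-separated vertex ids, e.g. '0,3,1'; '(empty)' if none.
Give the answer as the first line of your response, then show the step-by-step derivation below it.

3,0,1

step 1: discover 3; path=3; order=3
step 2: discover 0; path=3>0; order=3,0
step 3: discover 1; path=3>1; order=3,0,1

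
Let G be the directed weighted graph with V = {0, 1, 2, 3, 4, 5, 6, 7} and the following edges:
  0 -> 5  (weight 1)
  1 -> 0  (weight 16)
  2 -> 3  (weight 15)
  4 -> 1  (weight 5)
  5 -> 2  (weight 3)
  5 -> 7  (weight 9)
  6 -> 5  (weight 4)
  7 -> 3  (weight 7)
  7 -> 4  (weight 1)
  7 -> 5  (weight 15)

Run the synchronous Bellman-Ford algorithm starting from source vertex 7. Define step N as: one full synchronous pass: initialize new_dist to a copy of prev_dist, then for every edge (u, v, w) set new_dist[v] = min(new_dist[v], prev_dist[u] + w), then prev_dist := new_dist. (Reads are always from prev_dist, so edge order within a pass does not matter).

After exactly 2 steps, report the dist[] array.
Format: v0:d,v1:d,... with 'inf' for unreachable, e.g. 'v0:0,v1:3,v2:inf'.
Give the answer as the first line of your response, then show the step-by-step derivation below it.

v0:inf,v1:6,v2:18,v3:7,v4:1,v5:15,v6:inf,v7:0

step 1: dist = v0:inf,v1:inf,v2:inf,v3:7,v4:1,v5:15,v6:inf,v7:0
step 2: dist = v0:inf,v1:6,v2:18,v3:7,v4:1,v5:15,v6:inf,v7:0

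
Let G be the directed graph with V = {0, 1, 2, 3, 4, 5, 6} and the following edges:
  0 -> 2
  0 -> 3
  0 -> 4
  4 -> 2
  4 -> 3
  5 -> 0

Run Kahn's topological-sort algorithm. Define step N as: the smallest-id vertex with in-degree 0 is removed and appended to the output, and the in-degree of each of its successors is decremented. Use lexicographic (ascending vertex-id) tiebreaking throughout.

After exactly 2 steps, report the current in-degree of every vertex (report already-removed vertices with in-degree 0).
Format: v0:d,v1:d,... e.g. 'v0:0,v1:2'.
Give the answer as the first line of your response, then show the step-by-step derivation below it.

v0:0,v1:0,v2:2,v3:2,v4:1,v5:0,v6:0

step 1: output 1; order=[1]; indeg=(1,0,2,2,1,0,0)
step 2: output 5; order=[1,5]; indeg=(0,0,2,2,1,0,0)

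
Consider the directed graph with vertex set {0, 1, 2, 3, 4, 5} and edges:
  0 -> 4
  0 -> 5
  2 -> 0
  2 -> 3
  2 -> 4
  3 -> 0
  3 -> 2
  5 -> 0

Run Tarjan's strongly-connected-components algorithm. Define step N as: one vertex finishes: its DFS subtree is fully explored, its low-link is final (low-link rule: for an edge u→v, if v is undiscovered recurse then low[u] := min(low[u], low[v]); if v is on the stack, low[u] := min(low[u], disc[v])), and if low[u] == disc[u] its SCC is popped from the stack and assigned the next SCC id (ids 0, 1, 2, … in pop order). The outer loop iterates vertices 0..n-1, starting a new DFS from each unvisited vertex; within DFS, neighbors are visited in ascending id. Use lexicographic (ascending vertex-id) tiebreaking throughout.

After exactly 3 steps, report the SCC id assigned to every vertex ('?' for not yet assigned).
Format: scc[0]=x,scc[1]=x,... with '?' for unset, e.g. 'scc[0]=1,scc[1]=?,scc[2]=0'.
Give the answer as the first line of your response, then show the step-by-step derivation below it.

scc[0]=1,scc[1]=?,scc[2]=?,scc[3]=?,scc[4]=0,scc[5]=1

step 1: low=(low[0]=0,low[1]=?,low[2]=?,low[3]=?,low[4]=1,low[5]=?); scc=(scc[0]=?,scc[1]=?,scc[2]=?,scc[3]=?,scc[4]=0,scc[5]=?)
step 2: low=(low[0]=0,low[1]=?,low[2]=?,low[3]=?,low[4]=1,low[5]=0); scc=(scc[0]=?,scc[1]=?,scc[2]=?,scc[3]=?,scc[4]=0,scc[5]=?)
step 3: low=(low[0]=0,low[1]=?,low[2]=?,low[3]=?,low[4]=1,low[5]=0); scc=(scc[0]=1,scc[1]=?,scc[2]=?,scc[3]=?,scc[4]=0,scc[5]=1)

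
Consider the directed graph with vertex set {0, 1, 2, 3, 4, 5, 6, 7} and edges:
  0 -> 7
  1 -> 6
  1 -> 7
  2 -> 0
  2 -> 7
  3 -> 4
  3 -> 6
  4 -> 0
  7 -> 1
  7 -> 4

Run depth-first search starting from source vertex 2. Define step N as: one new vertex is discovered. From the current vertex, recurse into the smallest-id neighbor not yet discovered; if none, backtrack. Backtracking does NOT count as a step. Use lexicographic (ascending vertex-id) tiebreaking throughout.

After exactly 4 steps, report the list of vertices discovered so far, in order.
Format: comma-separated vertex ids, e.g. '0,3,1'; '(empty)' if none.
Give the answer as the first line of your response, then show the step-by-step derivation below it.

2,0,7,1

step 1: discover 2; path=2; order=2
step 2: discover 0; path=2>0; order=2,0
step 3: discover 7; path=2>0>7; order=2,0,7
step 4: discover 1; path=2>0>7>1; order=2,0,7,1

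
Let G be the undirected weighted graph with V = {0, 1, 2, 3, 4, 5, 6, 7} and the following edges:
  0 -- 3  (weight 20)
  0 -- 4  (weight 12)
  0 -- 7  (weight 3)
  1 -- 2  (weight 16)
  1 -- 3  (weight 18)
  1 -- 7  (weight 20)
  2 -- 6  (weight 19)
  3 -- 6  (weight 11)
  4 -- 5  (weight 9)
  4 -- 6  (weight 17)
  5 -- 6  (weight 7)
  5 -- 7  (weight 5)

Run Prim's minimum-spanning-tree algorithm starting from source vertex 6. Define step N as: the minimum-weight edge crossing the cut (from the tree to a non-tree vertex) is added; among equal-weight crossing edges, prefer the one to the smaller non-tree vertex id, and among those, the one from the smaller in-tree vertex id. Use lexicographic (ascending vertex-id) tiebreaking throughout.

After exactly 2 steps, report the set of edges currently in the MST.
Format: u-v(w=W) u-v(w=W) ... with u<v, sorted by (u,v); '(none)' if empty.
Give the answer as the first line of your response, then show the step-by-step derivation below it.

5-6(w=7) 5-7(w=5)

step 1: add edge 5-6 (w=7); MST = {5-6(w=7)}
step 2: add edge 5-7 (w=5); MST = {5-6(w=7) 5-7(w=5)}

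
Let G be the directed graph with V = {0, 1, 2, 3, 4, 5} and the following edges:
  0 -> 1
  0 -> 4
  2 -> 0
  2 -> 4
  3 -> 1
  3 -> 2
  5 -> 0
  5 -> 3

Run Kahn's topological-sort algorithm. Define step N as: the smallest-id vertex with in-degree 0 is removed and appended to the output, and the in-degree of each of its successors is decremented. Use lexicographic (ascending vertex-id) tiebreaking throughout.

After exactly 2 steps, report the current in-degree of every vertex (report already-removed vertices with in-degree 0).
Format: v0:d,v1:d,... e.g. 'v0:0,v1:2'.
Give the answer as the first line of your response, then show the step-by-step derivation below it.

v0:1,v1:1,v2:0,v3:0,v4:2,v5:0

step 1: output 5; order=[5]; indeg=(1,2,1,0,2,0)
step 2: output 3; order=[5,3]; indeg=(1,1,0,0,2,0)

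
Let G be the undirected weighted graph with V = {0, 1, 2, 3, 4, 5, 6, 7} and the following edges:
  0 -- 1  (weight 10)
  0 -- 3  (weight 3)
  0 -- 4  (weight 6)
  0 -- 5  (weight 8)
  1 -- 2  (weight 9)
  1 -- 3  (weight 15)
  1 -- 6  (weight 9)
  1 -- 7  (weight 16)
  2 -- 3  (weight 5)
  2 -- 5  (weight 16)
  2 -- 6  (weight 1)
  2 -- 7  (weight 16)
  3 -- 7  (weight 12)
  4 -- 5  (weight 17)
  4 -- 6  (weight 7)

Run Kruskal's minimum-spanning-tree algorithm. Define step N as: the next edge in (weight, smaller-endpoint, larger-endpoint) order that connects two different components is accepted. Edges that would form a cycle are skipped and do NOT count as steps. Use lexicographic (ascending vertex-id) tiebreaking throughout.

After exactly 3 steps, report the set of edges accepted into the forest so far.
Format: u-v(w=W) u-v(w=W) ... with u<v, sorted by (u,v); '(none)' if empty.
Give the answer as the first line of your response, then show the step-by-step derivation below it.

0-3(w=3) 2-3(w=5) 2-6(w=1)

step 1: add edge 2-6 (w=1); MST = {2-6(w=1)}
step 2: add edge 0-3 (w=3); MST = {0-3(w=3) 2-6(w=1)}
step 3: add edge 2-3 (w=5); MST = {0-3(w=3) 2-3(w=5) 2-6(w=1)}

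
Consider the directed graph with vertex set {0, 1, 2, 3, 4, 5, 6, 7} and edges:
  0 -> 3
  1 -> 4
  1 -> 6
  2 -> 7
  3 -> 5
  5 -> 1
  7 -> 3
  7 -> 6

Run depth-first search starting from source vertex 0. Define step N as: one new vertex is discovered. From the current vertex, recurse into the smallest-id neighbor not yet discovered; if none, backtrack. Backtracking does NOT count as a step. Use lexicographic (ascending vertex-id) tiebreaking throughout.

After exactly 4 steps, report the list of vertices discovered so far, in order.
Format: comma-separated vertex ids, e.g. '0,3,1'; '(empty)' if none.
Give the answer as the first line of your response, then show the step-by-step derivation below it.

0,3,5,1

step 1: discover 0; path=0; order=0
step 2: discover 3; path=0>3; order=0,3
step 3: discover 5; path=0>3>5; order=0,3,5
step 4: discover 1; path=0>3>5>1; order=0,3,5,1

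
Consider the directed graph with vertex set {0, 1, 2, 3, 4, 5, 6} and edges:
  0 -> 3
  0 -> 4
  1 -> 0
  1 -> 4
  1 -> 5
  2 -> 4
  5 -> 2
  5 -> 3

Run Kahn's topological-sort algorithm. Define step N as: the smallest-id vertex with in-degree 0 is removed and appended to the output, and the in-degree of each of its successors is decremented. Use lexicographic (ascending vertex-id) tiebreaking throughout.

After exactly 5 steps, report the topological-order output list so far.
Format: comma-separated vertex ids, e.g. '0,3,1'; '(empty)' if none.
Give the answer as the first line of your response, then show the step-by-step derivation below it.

1,0,5,2,3

step 1: output 1; order=[1]; indeg=(0,0,1,2,2,0,0)
step 2: output 0; order=[1,0]; indeg=(0,0,1,1,1,0,0)
step 3: output 5; order=[1,0,5]; indeg=(0,0,0,0,1,0,0)
step 4: output 2; order=[1,0,5,2]; indeg=(0,0,0,0,0,0,0)
step 5: output 3; order=[1,0,5,2,3]; indeg=(0,0,0,0,0,0,0)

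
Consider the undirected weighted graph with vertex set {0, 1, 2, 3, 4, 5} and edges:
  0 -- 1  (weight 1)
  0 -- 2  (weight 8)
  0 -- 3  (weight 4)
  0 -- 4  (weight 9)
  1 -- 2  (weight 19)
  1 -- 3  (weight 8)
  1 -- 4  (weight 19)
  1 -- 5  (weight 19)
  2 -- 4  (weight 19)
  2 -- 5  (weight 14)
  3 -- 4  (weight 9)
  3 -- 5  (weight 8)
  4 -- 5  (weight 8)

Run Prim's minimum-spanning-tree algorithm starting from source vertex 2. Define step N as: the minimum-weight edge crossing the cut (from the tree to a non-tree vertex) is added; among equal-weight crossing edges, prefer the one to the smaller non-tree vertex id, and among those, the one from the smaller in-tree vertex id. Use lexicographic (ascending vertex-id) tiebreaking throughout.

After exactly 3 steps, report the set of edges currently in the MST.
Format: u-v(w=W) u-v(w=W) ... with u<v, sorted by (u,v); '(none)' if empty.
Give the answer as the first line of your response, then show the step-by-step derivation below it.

0-1(w=1) 0-2(w=8) 0-3(w=4)

step 1: add edge 0-2 (w=8); MST = {0-2(w=8)}
step 2: add edge 0-1 (w=1); MST = {0-1(w=1) 0-2(w=8)}
step 3: add edge 0-3 (w=4); MST = {0-1(w=1) 0-2(w=8) 0-3(w=4)}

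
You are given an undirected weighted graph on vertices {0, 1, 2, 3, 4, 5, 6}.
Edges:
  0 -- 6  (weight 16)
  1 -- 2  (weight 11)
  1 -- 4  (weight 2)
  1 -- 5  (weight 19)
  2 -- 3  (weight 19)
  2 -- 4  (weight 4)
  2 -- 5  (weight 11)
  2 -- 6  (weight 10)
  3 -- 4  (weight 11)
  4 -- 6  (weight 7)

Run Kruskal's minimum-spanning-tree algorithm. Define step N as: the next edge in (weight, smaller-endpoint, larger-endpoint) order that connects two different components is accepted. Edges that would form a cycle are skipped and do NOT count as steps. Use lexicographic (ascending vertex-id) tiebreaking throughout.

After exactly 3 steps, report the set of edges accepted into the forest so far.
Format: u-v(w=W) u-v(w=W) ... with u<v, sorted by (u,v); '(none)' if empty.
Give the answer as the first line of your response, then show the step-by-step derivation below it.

1-4(w=2) 2-4(w=4) 4-6(w=7)

step 1: add edge 1-4 (w=2); MST = {1-4(w=2)}
step 2: add edge 2-4 (w=4); MST = {1-4(w=2) 2-4(w=4)}
step 3: add edge 4-6 (w=7); MST = {1-4(w=2) 2-4(w=4) 4-6(w=7)}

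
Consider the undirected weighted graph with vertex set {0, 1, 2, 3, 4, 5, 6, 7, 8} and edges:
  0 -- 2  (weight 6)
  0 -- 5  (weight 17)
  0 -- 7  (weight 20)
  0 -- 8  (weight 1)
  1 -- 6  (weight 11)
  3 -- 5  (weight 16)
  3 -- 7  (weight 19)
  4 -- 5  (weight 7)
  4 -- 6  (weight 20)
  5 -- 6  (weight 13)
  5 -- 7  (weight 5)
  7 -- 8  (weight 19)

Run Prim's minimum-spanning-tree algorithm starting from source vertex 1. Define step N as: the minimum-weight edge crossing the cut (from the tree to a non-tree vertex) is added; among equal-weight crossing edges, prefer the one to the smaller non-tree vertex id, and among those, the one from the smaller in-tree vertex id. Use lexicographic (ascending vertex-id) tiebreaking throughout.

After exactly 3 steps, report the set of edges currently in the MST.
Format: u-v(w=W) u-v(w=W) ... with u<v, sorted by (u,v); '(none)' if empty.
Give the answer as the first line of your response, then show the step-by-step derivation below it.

1-6(w=11) 5-6(w=13) 5-7(w=5)

step 1: add edge 1-6 (w=11); MST = {1-6(w=11)}
step 2: add edge 5-6 (w=13); MST = {1-6(w=11) 5-6(w=13)}
step 3: add edge 5-7 (w=5); MST = {1-6(w=11) 5-6(w=13) 5-7(w=5)}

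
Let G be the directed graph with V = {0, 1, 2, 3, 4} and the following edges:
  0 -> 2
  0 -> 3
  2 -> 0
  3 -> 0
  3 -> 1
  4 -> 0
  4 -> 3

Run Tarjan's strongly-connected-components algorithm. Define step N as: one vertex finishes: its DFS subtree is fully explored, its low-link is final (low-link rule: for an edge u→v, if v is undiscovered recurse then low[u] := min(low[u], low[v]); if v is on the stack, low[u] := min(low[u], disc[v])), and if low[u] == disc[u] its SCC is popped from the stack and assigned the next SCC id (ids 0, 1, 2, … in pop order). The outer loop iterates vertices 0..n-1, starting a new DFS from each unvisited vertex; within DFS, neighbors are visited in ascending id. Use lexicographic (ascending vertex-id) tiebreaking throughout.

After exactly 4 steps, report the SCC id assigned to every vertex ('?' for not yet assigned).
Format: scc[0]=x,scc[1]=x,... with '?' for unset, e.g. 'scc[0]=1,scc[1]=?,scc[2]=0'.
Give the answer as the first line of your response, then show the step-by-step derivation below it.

scc[0]=1,scc[1]=0,scc[2]=1,scc[3]=1,scc[4]=?

step 1: low=(low[0]=0,low[1]=?,low[2]=0,low[3]=?,low[4]=?); scc=(scc[0]=?,scc[1]=?,scc[2]=?,scc[3]=?,scc[4]=?)
step 2: low=(low[0]=0,low[1]=3,low[2]=0,low[3]=0,low[4]=?); scc=(scc[0]=?,scc[1]=0,scc[2]=?,scc[3]=?,scc[4]=?)
step 3: low=(low[0]=0,low[1]=3,low[2]=0,low[3]=0,low[4]=?); scc=(scc[0]=?,scc[1]=0,scc[2]=?,scc[3]=?,scc[4]=?)
step 4: low=(low[0]=0,low[1]=3,low[2]=0,low[3]=0,low[4]=?); scc=(scc[0]=1,scc[1]=0,scc[2]=1,scc[3]=1,scc[4]=?)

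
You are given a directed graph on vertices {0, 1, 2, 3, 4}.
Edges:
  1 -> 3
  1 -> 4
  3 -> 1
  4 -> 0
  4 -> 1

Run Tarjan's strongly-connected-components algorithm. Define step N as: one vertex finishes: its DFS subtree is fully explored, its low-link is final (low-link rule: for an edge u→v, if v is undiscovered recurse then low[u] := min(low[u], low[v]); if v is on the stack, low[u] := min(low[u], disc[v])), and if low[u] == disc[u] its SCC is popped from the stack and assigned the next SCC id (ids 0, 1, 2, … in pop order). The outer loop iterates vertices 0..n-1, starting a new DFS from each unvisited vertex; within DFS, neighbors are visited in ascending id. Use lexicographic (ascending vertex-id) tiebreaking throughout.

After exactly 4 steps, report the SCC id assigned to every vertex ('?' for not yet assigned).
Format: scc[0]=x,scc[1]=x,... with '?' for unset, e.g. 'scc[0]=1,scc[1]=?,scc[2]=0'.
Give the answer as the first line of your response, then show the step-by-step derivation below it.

scc[0]=0,scc[1]=1,scc[2]=?,scc[3]=1,scc[4]=1

step 1: low=(low[0]=0,low[1]=?,low[2]=?,low[3]=?,low[4]=?); scc=(scc[0]=0,scc[1]=?,scc[2]=?,scc[3]=?,scc[4]=?)
step 2: low=(low[0]=0,low[1]=1,low[2]=?,low[3]=1,low[4]=?); scc=(scc[0]=0,scc[1]=?,scc[2]=?,scc[3]=?,scc[4]=?)
step 3: low=(low[0]=0,low[1]=1,low[2]=?,low[3]=1,low[4]=1); scc=(scc[0]=0,scc[1]=?,scc[2]=?,scc[3]=?,scc[4]=?)
step 4: low=(low[0]=0,low[1]=1,low[2]=?,low[3]=1,low[4]=1); scc=(scc[0]=0,scc[1]=1,scc[2]=?,scc[3]=1,scc[4]=1)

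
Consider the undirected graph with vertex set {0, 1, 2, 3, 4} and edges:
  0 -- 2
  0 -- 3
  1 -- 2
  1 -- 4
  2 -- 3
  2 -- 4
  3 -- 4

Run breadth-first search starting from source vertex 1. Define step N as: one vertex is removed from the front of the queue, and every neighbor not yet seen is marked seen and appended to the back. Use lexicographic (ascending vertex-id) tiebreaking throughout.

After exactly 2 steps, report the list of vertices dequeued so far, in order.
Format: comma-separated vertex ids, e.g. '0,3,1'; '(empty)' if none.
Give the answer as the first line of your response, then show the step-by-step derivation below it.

1,2

step 1: dequeue 1; queue=[2,4]; order=1
step 2: dequeue 2; queue=[4,0,3]; order=1,2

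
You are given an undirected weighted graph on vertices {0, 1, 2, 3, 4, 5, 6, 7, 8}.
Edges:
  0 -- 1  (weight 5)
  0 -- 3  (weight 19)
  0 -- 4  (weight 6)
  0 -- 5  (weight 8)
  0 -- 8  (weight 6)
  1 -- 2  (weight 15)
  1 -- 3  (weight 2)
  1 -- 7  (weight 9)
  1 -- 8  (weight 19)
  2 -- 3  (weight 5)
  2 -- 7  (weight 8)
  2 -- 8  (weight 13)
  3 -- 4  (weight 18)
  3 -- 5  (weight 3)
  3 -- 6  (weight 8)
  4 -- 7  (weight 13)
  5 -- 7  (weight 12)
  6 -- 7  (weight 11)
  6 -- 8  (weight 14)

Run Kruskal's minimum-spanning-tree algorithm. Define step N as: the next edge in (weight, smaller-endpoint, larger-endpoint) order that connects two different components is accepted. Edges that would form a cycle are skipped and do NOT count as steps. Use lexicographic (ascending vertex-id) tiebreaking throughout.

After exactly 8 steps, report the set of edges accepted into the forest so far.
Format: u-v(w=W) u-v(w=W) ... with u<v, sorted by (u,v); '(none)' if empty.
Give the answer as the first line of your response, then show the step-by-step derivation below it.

0-1(w=5) 0-4(w=6) 0-8(w=6) 1-3(w=2) 2-3(w=5) 2-7(w=8) 3-5(w=3) 3-6(w=8)

step 1: add edge 1-3 (w=2); MST = {1-3(w=2)}
step 2: add edge 3-5 (w=3); MST = {1-3(w=2) 3-5(w=3)}
step 3: add edge 0-1 (w=5); MST = {0-1(w=5) 1-3(w=2) 3-5(w=3)}
step 4: add edge 2-3 (w=5); MST = {0-1(w=5) 1-3(w=2) 2-3(w=5) 3-5(w=3)}
step 5: add edge 0-4 (w=6); MST = {0-1(w=5) 0-4(w=6) 1-3(w=2) 2-3(w=5) 3-5(w=3)}
step 6: add edge 0-8 (w=6); MST = {0-1(w=5) 0-4(w=6) 0-8(w=6) 1-3(w=2) 2-3(w=5) 3-5(w=3)}
step 7: add edge 2-7 (w=8); MST = {0-1(w=5) 0-4(w=6) 0-8(w=6) 1-3(w=2) 2-3(w=5) 2-7(w=8) 3-5(w=3)}
step 8: add edge 3-6 (w=8); MST = {0-1(w=5) 0-4(w=6) 0-8(w=6) 1-3(w=2) 2-3(w=5) 2-7(w=8) 3-5(w=3) 3-6(w=8)}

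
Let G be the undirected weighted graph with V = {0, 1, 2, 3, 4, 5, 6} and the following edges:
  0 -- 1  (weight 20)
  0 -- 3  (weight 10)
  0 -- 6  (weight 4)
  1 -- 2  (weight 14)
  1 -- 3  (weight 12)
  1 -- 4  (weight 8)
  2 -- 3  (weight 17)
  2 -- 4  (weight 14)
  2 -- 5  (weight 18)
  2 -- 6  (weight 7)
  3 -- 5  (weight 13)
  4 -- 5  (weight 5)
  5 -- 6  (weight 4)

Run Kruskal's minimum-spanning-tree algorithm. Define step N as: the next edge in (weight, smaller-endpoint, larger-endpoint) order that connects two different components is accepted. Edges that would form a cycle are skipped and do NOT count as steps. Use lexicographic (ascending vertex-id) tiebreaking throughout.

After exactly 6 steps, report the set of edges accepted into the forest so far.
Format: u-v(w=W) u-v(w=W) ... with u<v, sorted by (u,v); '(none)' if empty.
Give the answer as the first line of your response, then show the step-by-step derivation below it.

0-3(w=10) 0-6(w=4) 1-4(w=8) 2-6(w=7) 4-5(w=5) 5-6(w=4)

step 1: add edge 0-6 (w=4); MST = {0-6(w=4)}
step 2: add edge 5-6 (w=4); MST = {0-6(w=4) 5-6(w=4)}
step 3: add edge 4-5 (w=5); MST = {0-6(w=4) 4-5(w=5) 5-6(w=4)}
step 4: add edge 2-6 (w=7); MST = {0-6(w=4) 2-6(w=7) 4-5(w=5) 5-6(w=4)}
step 5: add edge 1-4 (w=8); MST = {0-6(w=4) 1-4(w=8) 2-6(w=7) 4-5(w=5) 5-6(w=4)}
step 6: add edge 0-3 (w=10); MST = {0-3(w=10) 0-6(w=4) 1-4(w=8) 2-6(w=7) 4-5(w=5) 5-6(w=4)}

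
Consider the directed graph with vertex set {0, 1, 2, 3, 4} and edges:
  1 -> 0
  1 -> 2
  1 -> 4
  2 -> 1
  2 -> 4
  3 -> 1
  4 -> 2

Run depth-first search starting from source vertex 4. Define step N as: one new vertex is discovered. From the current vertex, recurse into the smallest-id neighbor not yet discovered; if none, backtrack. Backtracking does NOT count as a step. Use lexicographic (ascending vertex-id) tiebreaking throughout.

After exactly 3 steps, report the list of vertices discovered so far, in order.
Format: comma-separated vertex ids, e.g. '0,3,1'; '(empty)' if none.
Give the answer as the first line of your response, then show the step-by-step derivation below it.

4,2,1

step 1: discover 4; path=4; order=4
step 2: discover 2; path=4>2; order=4,2
step 3: discover 1; path=4>2>1; order=4,2,1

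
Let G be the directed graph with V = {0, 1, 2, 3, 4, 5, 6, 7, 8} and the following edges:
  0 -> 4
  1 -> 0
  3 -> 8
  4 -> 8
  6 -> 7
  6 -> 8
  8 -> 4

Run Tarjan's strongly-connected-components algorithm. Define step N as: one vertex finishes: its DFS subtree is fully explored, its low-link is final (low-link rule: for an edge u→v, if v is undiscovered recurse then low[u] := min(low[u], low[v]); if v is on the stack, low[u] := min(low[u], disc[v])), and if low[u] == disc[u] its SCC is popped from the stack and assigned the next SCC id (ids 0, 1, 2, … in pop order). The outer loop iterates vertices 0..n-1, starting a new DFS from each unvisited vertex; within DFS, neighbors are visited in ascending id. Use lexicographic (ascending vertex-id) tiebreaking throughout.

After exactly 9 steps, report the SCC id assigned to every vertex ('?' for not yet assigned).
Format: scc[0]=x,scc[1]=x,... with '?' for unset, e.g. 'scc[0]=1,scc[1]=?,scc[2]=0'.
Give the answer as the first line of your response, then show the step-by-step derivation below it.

scc[0]=1,scc[1]=2,scc[2]=3,scc[3]=4,scc[4]=0,scc[5]=5,scc[6]=7,scc[7]=6,scc[8]=0

step 1: low=(low[0]=0,low[1]=?,low[2]=?,low[3]=?,low[4]=1,low[5]=?,low[6]=?,low[7]=?,low[8]=1); scc=(scc[0]=?,scc[1]=?,scc[2]=?,scc[3]=?,scc[4]=?,scc[5]=?,scc[6]=?,scc[7]=?,scc[8]=?)
step 2: low=(low[0]=0,low[1]=?,low[2]=?,low[3]=?,low[4]=1,low[5]=?,low[6]=?,low[7]=?,low[8]=1); scc=(scc[0]=?,scc[1]=?,scc[2]=?,scc[3]=?,scc[4]=0,scc[5]=?,scc[6]=?,scc[7]=?,scc[8]=0)
step 3: low=(low[0]=0,low[1]=?,low[2]=?,low[3]=?,low[4]=1,low[5]=?,low[6]=?,low[7]=?,low[8]=1); scc=(scc[0]=1,scc[1]=?,scc[2]=?,scc[3]=?,scc[4]=0,scc[5]=?,scc[6]=?,scc[7]=?,scc[8]=0)
step 4: low=(low[0]=0,low[1]=3,low[2]=?,low[3]=?,low[4]=1,low[5]=?,low[6]=?,low[7]=?,low[8]=1); scc=(scc[0]=1,scc[1]=2,scc[2]=?,scc[3]=?,scc[4]=0,scc[5]=?,scc[6]=?,scc[7]=?,scc[8]=0)
step 5: low=(low[0]=0,low[1]=3,low[2]=4,low[3]=?,low[4]=1,low[5]=?,low[6]=?,low[7]=?,low[8]=1); scc=(scc[0]=1,scc[1]=2,scc[2]=3,scc[3]=?,scc[4]=0,scc[5]=?,scc[6]=?,scc[7]=?,scc[8]=0)
step 6: low=(low[0]=0,low[1]=3,low[2]=4,low[3]=5,low[4]=1,low[5]=?,low[6]=?,low[7]=?,low[8]=1); scc=(scc[0]=1,scc[1]=2,scc[2]=3,scc[3]=4,scc[4]=0,scc[5]=?,scc[6]=?,scc[7]=?,scc[8]=0)
step 7: low=(low[0]=0,low[1]=3,low[2]=4,low[3]=5,low[4]=1,low[5]=6,low[6]=?,low[7]=?,low[8]=1); scc=(scc[0]=1,scc[1]=2,scc[2]=3,scc[3]=4,scc[4]=0,scc[5]=5,scc[6]=?,scc[7]=?,scc[8]=0)
step 8: low=(low[0]=0,low[1]=3,low[2]=4,low[3]=5,low[4]=1,low[5]=6,low[6]=7,low[7]=8,low[8]=1); scc=(scc[0]=1,scc[1]=2,scc[2]=3,scc[3]=4,scc[4]=0,scc[5]=5,scc[6]=?,scc[7]=6,scc[8]=0)
step 9: low=(low[0]=0,low[1]=3,low[2]=4,low[3]=5,low[4]=1,low[5]=6,low[6]=7,low[7]=8,low[8]=1); scc=(scc[0]=1,scc[1]=2,scc[2]=3,scc[3]=4,scc[4]=0,scc[5]=5,scc[6]=7,scc[7]=6,scc[8]=0)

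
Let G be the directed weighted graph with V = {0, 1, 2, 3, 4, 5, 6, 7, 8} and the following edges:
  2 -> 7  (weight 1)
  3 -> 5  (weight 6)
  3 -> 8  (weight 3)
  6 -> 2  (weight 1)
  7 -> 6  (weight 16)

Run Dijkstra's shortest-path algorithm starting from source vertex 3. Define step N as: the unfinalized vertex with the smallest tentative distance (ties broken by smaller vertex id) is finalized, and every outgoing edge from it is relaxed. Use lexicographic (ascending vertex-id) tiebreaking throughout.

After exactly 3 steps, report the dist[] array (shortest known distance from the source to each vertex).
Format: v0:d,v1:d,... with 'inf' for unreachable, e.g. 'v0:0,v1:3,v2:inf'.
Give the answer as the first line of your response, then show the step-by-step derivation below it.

v0:inf,v1:inf,v2:inf,v3:0,v4:inf,v5:6,v6:inf,v7:inf,v8:3

step 1: dist = v0:inf,v1:inf,v2:inf,v3:0,v4:inf,v5:6,v6:inf,v7:inf,v8:3
step 2: dist = v0:inf,v1:inf,v2:inf,v3:0,v4:inf,v5:6,v6:inf,v7:inf,v8:3
step 3: dist = v0:inf,v1:inf,v2:inf,v3:0,v4:inf,v5:6,v6:inf,v7:inf,v8:3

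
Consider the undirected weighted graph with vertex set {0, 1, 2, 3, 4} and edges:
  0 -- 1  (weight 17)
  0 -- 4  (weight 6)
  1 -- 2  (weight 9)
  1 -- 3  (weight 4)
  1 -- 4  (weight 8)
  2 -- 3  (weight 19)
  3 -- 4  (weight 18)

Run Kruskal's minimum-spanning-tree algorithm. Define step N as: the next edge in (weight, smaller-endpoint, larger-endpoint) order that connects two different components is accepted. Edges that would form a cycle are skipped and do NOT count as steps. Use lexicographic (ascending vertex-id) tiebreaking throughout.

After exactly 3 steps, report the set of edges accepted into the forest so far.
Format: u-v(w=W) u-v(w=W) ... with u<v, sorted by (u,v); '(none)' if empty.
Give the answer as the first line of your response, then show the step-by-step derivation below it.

0-4(w=6) 1-3(w=4) 1-4(w=8)

step 1: add edge 1-3 (w=4); MST = {1-3(w=4)}
step 2: add edge 0-4 (w=6); MST = {0-4(w=6) 1-3(w=4)}
step 3: add edge 1-4 (w=8); MST = {0-4(w=6) 1-3(w=4) 1-4(w=8)}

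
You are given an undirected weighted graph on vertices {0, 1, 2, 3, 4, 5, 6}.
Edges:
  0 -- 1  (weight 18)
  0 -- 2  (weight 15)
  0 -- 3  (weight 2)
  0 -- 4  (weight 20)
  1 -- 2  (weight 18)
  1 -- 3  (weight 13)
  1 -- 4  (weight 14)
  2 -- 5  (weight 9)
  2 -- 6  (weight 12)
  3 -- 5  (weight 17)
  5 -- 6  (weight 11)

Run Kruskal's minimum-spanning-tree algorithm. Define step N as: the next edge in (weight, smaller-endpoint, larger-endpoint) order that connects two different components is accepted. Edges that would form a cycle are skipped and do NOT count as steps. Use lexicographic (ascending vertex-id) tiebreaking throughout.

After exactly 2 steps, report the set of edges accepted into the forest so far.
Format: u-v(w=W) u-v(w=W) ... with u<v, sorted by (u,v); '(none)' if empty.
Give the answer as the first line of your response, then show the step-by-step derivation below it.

0-3(w=2) 2-5(w=9)

step 1: add edge 0-3 (w=2); MST = {0-3(w=2)}
step 2: add edge 2-5 (w=9); MST = {0-3(w=2) 2-5(w=9)}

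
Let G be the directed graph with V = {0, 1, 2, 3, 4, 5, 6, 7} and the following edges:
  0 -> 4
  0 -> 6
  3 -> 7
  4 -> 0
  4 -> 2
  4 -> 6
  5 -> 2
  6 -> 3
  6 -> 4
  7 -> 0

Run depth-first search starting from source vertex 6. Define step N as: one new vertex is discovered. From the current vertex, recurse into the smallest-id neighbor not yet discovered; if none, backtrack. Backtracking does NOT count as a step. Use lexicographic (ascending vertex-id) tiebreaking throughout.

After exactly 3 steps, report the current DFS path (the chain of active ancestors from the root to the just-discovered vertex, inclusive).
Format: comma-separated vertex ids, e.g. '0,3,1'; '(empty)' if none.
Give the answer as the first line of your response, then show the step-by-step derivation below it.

6,3,7

step 1: discover 6; path=6; order=6
step 2: discover 3; path=6>3; order=6,3
step 3: discover 7; path=6>3>7; order=6,3,7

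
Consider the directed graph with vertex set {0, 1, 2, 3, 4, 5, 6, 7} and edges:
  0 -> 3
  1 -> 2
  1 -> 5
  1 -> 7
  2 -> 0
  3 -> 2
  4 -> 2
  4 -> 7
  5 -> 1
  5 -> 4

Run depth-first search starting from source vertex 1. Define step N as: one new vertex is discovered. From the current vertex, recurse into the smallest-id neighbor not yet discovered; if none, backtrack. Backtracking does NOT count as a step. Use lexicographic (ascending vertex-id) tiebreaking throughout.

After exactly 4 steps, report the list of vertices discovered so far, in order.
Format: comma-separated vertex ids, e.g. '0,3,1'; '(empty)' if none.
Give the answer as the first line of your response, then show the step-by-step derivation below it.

1,2,0,3

step 1: discover 1; path=1; order=1
step 2: discover 2; path=1>2; order=1,2
step 3: discover 0; path=1>2>0; order=1,2,0
step 4: discover 3; path=1>2>0>3; order=1,2,0,3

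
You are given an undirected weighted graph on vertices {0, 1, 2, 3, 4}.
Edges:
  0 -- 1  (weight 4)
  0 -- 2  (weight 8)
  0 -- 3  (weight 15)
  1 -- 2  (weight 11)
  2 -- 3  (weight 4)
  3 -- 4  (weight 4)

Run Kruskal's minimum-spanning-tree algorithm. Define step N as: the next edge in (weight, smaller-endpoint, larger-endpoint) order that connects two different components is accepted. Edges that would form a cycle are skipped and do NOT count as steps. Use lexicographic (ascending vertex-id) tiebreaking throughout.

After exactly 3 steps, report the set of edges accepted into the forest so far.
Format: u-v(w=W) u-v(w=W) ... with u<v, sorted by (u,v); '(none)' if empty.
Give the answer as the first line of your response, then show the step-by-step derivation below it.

0-1(w=4) 2-3(w=4) 3-4(w=4)

step 1: add edge 0-1 (w=4); MST = {0-1(w=4)}
step 2: add edge 2-3 (w=4); MST = {0-1(w=4) 2-3(w=4)}
step 3: add edge 3-4 (w=4); MST = {0-1(w=4) 2-3(w=4) 3-4(w=4)}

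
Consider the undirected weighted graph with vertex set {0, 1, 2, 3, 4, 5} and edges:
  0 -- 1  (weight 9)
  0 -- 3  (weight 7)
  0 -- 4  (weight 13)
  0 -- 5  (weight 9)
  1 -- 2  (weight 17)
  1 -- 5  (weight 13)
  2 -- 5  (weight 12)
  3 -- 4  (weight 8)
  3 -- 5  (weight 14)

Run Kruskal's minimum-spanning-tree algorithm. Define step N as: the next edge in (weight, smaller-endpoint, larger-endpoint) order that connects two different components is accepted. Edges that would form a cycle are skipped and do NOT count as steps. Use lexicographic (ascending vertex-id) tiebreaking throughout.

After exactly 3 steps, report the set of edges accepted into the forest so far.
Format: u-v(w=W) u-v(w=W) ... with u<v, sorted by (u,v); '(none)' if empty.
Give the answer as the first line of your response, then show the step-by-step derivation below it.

0-1(w=9) 0-3(w=7) 3-4(w=8)

step 1: add edge 0-3 (w=7); MST = {0-3(w=7)}
step 2: add edge 3-4 (w=8); MST = {0-3(w=7) 3-4(w=8)}
step 3: add edge 0-1 (w=9); MST = {0-1(w=9) 0-3(w=7) 3-4(w=8)}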